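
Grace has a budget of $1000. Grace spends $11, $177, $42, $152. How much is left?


Add up expenses:
$11 + $177 + $42 + $152 = $382
Subtract from budget:
$1000 - $382 = $618

$618


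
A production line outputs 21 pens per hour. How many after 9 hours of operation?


Production rate: 21 pens per hour
Time: 9 hours
Total: 21 x 9 = 189 pens

189 pens


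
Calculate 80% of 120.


Convert percentage to decimal:
80% = 0.8
Multiply:
120 x 0.8 = 96

96


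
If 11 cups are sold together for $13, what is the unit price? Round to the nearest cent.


Total cost: $13
Number of items: 11
Unit price: $13 / 11 = $1.1818... ≈ $1.18

$1.18


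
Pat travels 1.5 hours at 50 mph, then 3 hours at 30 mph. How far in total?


Leg 1 distance:
50 x 1.5 = 75 miles
Leg 2 distance:
30 x 3 = 90 miles
Total distance:
75 + 90 = 165 miles

165 miles


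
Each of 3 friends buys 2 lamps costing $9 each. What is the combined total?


Cost per person:
2 x $9 = $18
Group total:
3 x $18 = $54

$54


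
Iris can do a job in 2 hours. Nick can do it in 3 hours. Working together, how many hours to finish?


Iris's rate: 1/2 of the job per hour
Nick's rate: 1/3 of the job per hour
Combined rate: 1/2 + 1/3 = 5/6 per hour
Time = 1 / (5/6) = 6/5 = 1.2 hours

1.2 hours


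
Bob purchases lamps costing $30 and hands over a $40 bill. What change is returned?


Start with the amount paid:
$40
Subtract the price:
$40 - $30 = $10

$10


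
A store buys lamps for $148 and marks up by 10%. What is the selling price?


Calculate the markup amount:
10% of $148 = $14.80
Add to cost:
$148 + $14.80 = $162.80

$162.80


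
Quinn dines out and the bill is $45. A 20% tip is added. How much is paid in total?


Calculate the tip:
20% of $45 = $9
Add tip to meal cost:
$45 + $9 = $54

$54


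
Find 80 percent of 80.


Convert percentage to decimal:
80% = 0.8
Multiply:
80 x 0.8 = 64

64


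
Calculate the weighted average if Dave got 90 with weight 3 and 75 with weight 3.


Weighted sum:
3 x 90 + 3 x 75 = 495
Total weight:
3 + 3 = 6
Weighted average:
495 / 6 = 82.5

82.5


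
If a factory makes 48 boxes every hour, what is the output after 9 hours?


Production rate: 48 boxes per hour
Time: 9 hours
Total: 48 x 9 = 432 boxes

432 boxes


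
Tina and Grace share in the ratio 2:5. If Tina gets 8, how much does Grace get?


Find the multiplier:
8 / 2 = 4
Apply to Grace's share:
5 x 4 = 20

20


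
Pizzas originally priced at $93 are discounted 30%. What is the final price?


Calculate the discount amount:
30% of $93 = $27.90
Subtract from original:
$93 - $27.90 = $65.10

$65.10


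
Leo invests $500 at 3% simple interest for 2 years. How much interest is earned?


Use the formula I = P x R x T / 100
P x R x T = 500 x 3 x 2 = 3000
I = 3000 / 100 = $30

$30


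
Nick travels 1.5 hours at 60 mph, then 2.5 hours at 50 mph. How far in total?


Leg 1 distance:
60 x 1.5 = 90 miles
Leg 2 distance:
50 x 2.5 = 125 miles
Total distance:
90 + 125 = 215 miles

215 miles


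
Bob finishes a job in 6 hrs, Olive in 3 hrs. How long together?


Bob's rate: 1/6 of the job per hour
Olive's rate: 1/3 of the job per hour
Combined rate: 1/6 + 1/3 = 1/2 per hour
Time = 1 / (1/2) = 2 hours

2 hours


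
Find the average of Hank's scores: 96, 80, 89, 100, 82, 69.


Add the scores:
96 + 80 + 89 + 100 + 82 + 69 = 516
Divide by the number of tests:
516 / 6 = 86

86


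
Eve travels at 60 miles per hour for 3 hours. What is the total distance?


Use the formula: distance = speed x time
Speed = 60 mph, Time = 3 hours
60 x 3 = 180 miles

180 miles


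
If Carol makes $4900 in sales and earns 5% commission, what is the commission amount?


Convert rate to decimal:
5% = 0.05
Multiply by sales:
$4900 x 0.05 = $245

$245


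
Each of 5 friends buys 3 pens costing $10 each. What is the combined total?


Cost per person:
3 x $10 = $30
Group total:
5 x $30 = $150

$150


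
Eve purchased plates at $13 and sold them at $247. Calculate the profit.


Selling price = $247
Cost price = $13
Profit = selling price - cost price:
Profit = $247 - $13 = $234

$234


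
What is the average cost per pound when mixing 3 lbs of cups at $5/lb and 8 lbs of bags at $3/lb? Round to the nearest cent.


Cost of cups:
3 x $5 = $15
Cost of bags:
8 x $3 = $24
Total cost: $15 + $24 = $39
Total weight: 11 lbs
Average: $39 / 11 = $3.5454... ≈ $3.55/lb

$3.55/lb


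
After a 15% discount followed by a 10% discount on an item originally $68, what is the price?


First discount:
15% of $68 = $10.20
Price after first discount:
$68 - $10.20 = $57.80
Second discount:
10% of $57.80 = $5.78
Final price:
$57.80 - $5.78 = $52.02

$52.02


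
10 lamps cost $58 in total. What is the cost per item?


Total cost: $58
Number of items: 10
Unit price: $58 / 10 = $5.80

$5.80


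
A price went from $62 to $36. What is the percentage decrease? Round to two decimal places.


Find the absolute change:
|36 - 62| = 26
Divide by original and multiply by 100:
26 / 62 x 100 = 41.9354...% ≈ 41.94%

41.94%


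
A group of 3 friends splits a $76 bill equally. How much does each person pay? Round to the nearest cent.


Total bill: $76
Number of people: 3
Each pays: $76 / 3 = $25.3333... ≈ $25.33

$25.33


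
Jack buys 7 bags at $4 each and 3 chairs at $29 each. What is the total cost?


Cost of bags:
7 x $4 = $28
Cost of chairs:
3 x $29 = $87
Add both:
$28 + $87 = $115

$115


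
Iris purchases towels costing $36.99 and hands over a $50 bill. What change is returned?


Start with the amount paid:
$50
Subtract the price:
$50 - $36.99 = $13.01

$13.01


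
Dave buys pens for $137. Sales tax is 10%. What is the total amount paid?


Calculate the tax:
10% of $137 = $13.70
Add tax to price:
$137 + $13.70 = $150.70

$150.70


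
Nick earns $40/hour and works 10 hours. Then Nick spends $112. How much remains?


Calculate earnings:
10 x $40 = $400
Subtract spending:
$400 - $112 = $288

$288


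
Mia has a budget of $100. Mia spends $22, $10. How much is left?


Add up expenses:
$22 + $10 = $32
Subtract from budget:
$100 - $32 = $68

$68


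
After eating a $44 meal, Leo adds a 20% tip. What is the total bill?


Calculate the tip:
20% of $44 = $8.80
Add tip to meal cost:
$44 + $8.80 = $52.80

$52.80


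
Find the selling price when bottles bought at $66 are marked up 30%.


Calculate the markup amount:
30% of $66 = $19.80
Add to cost:
$66 + $19.80 = $85.80

$85.80


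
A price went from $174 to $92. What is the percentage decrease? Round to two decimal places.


Find the absolute change:
|92 - 174| = 82
Divide by original and multiply by 100:
82 / 174 x 100 = 47.1264...% ≈ 47.13%

47.13%


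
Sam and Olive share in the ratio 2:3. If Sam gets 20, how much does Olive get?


Find the multiplier:
20 / 2 = 10
Apply to Olive's share:
3 x 10 = 30

30


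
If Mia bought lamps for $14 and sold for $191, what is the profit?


Selling price = $191
Cost price = $14
Profit = selling price - cost price:
Profit = $191 - $14 = $177

$177


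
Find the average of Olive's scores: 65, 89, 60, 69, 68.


Add the scores:
65 + 89 + 60 + 69 + 68 = 351
Divide by the number of tests:
351 / 5 = 70.2

70.2


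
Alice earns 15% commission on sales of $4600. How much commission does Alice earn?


Convert rate to decimal:
15% = 0.15
Multiply by sales:
$4600 x 0.15 = $690

$690


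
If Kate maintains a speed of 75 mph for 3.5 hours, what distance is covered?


Use the formula: distance = speed x time
Speed = 75 mph, Time = 3.5 hours
75 x 3.5 = 262.5 miles

262.5 miles


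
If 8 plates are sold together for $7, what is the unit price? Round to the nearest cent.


Total cost: $7
Number of items: 8
Unit price: $7 / 8 = $0.875 ≈ $0.88

$0.88


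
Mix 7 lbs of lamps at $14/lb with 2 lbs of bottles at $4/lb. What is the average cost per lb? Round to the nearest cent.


Cost of lamps:
7 x $14 = $98
Cost of bottles:
2 x $4 = $8
Total cost: $98 + $8 = $106
Total weight: 9 lbs
Average: $106 / 9 = $11.7777... ≈ $11.78/lb

$11.78/lb


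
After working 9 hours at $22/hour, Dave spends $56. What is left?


Calculate earnings:
9 x $22 = $198
Subtract spending:
$198 - $56 = $142

$142


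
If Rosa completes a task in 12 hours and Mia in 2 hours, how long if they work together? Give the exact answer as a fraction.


Rosa's rate: 1/12 of the job per hour
Mia's rate: 1/2 of the job per hour
Combined rate: 1/12 + 1/2 = 7/12 per hour
Time = 1 / (7/12) = 12/7 hours (≈ 1.71 hours)

12/7 hours


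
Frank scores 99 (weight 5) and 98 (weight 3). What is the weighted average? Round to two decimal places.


Weighted sum:
5 x 99 + 3 x 98 = 789
Total weight:
5 + 3 = 8
Weighted average:
789 / 8 = 98.625 ≈ 98.63

98.63


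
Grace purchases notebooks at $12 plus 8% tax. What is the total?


Calculate the tax:
8% of $12 = $0.96
Add tax to price:
$12 + $0.96 = $12.96

$12.96


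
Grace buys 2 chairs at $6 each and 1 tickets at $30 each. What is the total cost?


Cost of chairs:
2 x $6 = $12
Cost of tickets:
1 x $30 = $30
Add both:
$12 + $30 = $42

$42


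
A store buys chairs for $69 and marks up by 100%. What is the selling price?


Calculate the markup amount:
100% of $69 = $69
Add to cost:
$69 + $69 = $138

$138


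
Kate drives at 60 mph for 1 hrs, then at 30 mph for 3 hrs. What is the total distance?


Leg 1 distance:
60 x 1 = 60 miles
Leg 2 distance:
30 x 3 = 90 miles
Total distance:
60 + 90 = 150 miles

150 miles


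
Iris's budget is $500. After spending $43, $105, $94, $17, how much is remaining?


Add up expenses:
$43 + $105 + $94 + $17 = $259
Subtract from budget:
$500 - $259 = $241

$241


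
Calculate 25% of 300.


Convert percentage to decimal:
25% = 0.25
Multiply:
300 x 0.25 = 75

75


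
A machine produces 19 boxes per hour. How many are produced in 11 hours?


Production rate: 19 boxes per hour
Time: 11 hours
Total: 19 x 11 = 209 boxes

209 boxes


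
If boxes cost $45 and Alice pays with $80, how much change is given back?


Start with the amount paid:
$80
Subtract the price:
$80 - $45 = $35

$35


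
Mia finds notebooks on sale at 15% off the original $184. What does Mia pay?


Calculate the discount amount:
15% of $184 = $27.60
Subtract from original:
$184 - $27.60 = $156.40

$156.40


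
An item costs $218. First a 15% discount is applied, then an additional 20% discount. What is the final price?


First discount:
15% of $218 = $32.70
Price after first discount:
$218 - $32.70 = $185.30
Second discount:
20% of $185.30 = $37.06
Final price:
$185.30 - $37.06 = $148.24

$148.24


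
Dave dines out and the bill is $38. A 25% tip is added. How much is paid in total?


Calculate the tip:
25% of $38 = $9.50
Add tip to meal cost:
$38 + $9.50 = $47.50

$47.50


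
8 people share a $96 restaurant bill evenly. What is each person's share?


Total bill: $96
Number of people: 8
Each pays: $96 / 8 = $12

$12


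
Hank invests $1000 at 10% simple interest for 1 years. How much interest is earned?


Use the formula I = P x R x T / 100
P x R x T = 1000 x 10 x 1 = 10000
I = 10000 / 100 = $100

$100


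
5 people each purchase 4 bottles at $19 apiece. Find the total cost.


Cost per person:
4 x $19 = $76
Group total:
5 x $76 = $380

$380


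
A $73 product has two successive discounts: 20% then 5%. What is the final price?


First discount:
20% of $73 = $14.60
Price after first discount:
$73 - $14.60 = $58.40
Second discount:
5% of $58.40 = $2.92
Final price:
$58.40 - $2.92 = $55.48

$55.48


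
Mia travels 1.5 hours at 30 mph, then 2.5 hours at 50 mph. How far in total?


Leg 1 distance:
30 x 1.5 = 45 miles
Leg 2 distance:
50 x 2.5 = 125 miles
Total distance:
45 + 125 = 170 miles

170 miles


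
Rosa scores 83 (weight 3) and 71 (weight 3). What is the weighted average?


Weighted sum:
3 x 83 + 3 x 71 = 462
Total weight:
3 + 3 = 6
Weighted average:
462 / 6 = 77

77


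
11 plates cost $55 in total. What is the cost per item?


Total cost: $55
Number of items: 11
Unit price: $55 / 11 = $5

$5


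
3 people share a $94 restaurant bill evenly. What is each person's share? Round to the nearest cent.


Total bill: $94
Number of people: 3
Each pays: $94 / 3 = $31.3333... ≈ $31.33

$31.33


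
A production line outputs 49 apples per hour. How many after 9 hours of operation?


Production rate: 49 apples per hour
Time: 9 hours
Total: 49 x 9 = 441 apples

441 apples


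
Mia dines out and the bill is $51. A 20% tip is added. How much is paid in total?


Calculate the tip:
20% of $51 = $10.20
Add tip to meal cost:
$51 + $10.20 = $61.20

$61.20


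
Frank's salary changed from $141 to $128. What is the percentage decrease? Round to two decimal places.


Find the absolute change:
|128 - 141| = 13
Divide by original and multiply by 100:
13 / 141 x 100 = 9.2198...% ≈ 9.22%

9.22%


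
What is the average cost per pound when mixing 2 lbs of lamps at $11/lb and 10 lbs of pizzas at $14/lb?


Cost of lamps:
2 x $11 = $22
Cost of pizzas:
10 x $14 = $140
Total cost: $22 + $140 = $162
Total weight: 12 lbs
Average: $162 / 12 = $13.50/lb

$13.50/lb


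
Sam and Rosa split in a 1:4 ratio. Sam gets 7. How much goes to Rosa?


Find the multiplier:
7 / 1 = 7
Apply to Rosa's share:
4 x 7 = 28

28


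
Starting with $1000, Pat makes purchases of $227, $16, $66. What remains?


Add up expenses:
$227 + $16 + $66 = $309
Subtract from budget:
$1000 - $309 = $691

$691


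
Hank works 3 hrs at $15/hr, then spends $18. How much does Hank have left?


Calculate earnings:
3 x $15 = $45
Subtract spending:
$45 - $18 = $27

$27


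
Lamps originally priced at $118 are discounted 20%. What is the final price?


Calculate the discount amount:
20% of $118 = $23.60
Subtract from original:
$118 - $23.60 = $94.40

$94.40


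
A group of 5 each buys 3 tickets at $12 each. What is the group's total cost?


Cost per person:
3 x $12 = $36
Group total:
5 x $36 = $180

$180


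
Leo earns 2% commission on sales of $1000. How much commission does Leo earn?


Convert rate to decimal:
2% = 0.02
Multiply by sales:
$1000 x 0.02 = $20

$20


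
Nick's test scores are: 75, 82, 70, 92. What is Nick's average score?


Add the scores:
75 + 82 + 70 + 92 = 319
Divide by the number of tests:
319 / 4 = 79.75

79.75


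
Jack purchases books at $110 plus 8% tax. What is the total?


Calculate the tax:
8% of $110 = $8.80
Add tax to price:
$110 + $8.80 = $118.80

$118.80


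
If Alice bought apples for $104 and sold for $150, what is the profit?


Selling price = $150
Cost price = $104
Profit = selling price - cost price:
Profit = $150 - $104 = $46

$46


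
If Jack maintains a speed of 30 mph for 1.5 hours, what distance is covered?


Use the formula: distance = speed x time
Speed = 30 mph, Time = 1.5 hours
30 x 1.5 = 45 miles

45 miles


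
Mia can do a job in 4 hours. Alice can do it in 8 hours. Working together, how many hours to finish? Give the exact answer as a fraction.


Mia's rate: 1/4 of the job per hour
Alice's rate: 1/8 of the job per hour
Combined rate: 1/4 + 1/8 = 3/8 per hour
Time = 1 / (3/8) = 8/3 hours (≈ 2.67 hours)

8/3 hours


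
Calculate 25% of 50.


Convert percentage to decimal:
25% = 0.25
Multiply:
50 x 0.25 = 12.5

12.5


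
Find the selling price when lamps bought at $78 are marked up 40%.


Calculate the markup amount:
40% of $78 = $31.20
Add to cost:
$78 + $31.20 = $109.20

$109.20


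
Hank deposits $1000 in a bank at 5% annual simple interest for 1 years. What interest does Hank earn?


Use the formula I = P x R x T / 100
P x R x T = 1000 x 5 x 1 = 5000
I = 5000 / 100 = $50

$50


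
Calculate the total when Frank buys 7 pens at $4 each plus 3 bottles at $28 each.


Cost of pens:
7 x $4 = $28
Cost of bottles:
3 x $28 = $84
Add both:
$28 + $84 = $112

$112


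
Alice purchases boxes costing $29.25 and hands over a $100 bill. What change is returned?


Start with the amount paid:
$100
Subtract the price:
$100 - $29.25 = $70.75

$70.75


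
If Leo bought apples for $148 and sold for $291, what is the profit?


Selling price = $291
Cost price = $148
Profit = selling price - cost price:
Profit = $291 - $148 = $143

$143


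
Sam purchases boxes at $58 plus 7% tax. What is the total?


Calculate the tax:
7% of $58 = $4.06
Add tax to price:
$58 + $4.06 = $62.06

$62.06


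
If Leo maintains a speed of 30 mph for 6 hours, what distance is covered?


Use the formula: distance = speed x time
Speed = 30 mph, Time = 6 hours
30 x 6 = 180 miles

180 miles


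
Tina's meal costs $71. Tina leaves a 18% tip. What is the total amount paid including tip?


Calculate the tip:
18% of $71 = $12.78
Add tip to meal cost:
$71 + $12.78 = $83.78

$83.78


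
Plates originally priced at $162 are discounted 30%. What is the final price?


Calculate the discount amount:
30% of $162 = $48.60
Subtract from original:
$162 - $48.60 = $113.40

$113.40


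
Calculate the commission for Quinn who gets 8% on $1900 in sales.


Convert rate to decimal:
8% = 0.08
Multiply by sales:
$1900 x 0.08 = $152

$152


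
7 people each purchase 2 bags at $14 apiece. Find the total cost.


Cost per person:
2 x $14 = $28
Group total:
7 x $28 = $196

$196


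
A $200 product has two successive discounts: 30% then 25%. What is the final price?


First discount:
30% of $200 = $60
Price after first discount:
$200 - $60 = $140
Second discount:
25% of $140 = $35
Final price:
$140 - $35 = $105

$105


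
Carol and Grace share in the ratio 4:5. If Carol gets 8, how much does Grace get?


Find the multiplier:
8 / 4 = 2
Apply to Grace's share:
5 x 2 = 10

10


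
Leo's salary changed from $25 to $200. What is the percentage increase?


Find the absolute change:
|200 - 25| = 175
Divide by original and multiply by 100:
175 / 25 x 100 = 700%

700%


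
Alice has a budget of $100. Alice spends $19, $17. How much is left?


Add up expenses:
$19 + $17 = $36
Subtract from budget:
$100 - $36 = $64

$64


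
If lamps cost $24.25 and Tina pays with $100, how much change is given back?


Start with the amount paid:
$100
Subtract the price:
$100 - $24.25 = $75.75

$75.75


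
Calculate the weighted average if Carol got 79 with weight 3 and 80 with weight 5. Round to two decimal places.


Weighted sum:
3 x 79 + 5 x 80 = 637
Total weight:
3 + 5 = 8
Weighted average:
637 / 8 = 79.625 ≈ 79.63

79.63


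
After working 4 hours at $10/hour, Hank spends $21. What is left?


Calculate earnings:
4 x $10 = $40
Subtract spending:
$40 - $21 = $19

$19


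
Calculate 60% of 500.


Convert percentage to decimal:
60% = 0.6
Multiply:
500 x 0.6 = 300

300


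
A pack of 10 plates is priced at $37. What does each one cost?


Total cost: $37
Number of items: 10
Unit price: $37 / 10 = $3.70

$3.70


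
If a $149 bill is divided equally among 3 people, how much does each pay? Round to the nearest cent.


Total bill: $149
Number of people: 3
Each pays: $149 / 3 = $49.6666... ≈ $49.67

$49.67


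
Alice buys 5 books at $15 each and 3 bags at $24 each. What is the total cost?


Cost of books:
5 x $15 = $75
Cost of bags:
3 x $24 = $72
Add both:
$75 + $72 = $147

$147


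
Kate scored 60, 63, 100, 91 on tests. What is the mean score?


Add the scores:
60 + 63 + 100 + 91 = 314
Divide by the number of tests:
314 / 4 = 78.5

78.5


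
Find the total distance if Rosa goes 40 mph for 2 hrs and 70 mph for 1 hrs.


Leg 1 distance:
40 x 2 = 80 miles
Leg 2 distance:
70 x 1 = 70 miles
Total distance:
80 + 70 = 150 miles

150 miles


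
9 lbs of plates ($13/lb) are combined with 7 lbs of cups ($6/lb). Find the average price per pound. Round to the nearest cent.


Cost of plates:
9 x $13 = $117
Cost of cups:
7 x $6 = $42
Total cost: $117 + $42 = $159
Total weight: 16 lbs
Average: $159 / 16 = $9.9375 ≈ $9.94/lb

$9.94/lb


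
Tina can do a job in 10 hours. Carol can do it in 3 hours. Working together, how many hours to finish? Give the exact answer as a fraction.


Tina's rate: 1/10 of the job per hour
Carol's rate: 1/3 of the job per hour
Combined rate: 1/10 + 1/3 = 13/30 per hour
Time = 1 / (13/30) = 30/13 hours (≈ 2.31 hours)

30/13 hours


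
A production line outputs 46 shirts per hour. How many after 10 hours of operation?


Production rate: 46 shirts per hour
Time: 10 hours
Total: 46 x 10 = 460 shirts

460 shirts


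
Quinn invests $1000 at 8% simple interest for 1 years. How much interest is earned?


Use the formula I = P x R x T / 100
P x R x T = 1000 x 8 x 1 = 8000
I = 8000 / 100 = $80

$80


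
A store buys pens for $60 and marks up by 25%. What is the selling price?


Calculate the markup amount:
25% of $60 = $15
Add to cost:
$60 + $15 = $75

$75


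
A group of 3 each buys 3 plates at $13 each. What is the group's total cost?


Cost per person:
3 x $13 = $39
Group total:
3 x $39 = $117

$117


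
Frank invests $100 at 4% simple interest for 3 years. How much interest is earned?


Use the formula I = P x R x T / 100
P x R x T = 100 x 4 x 3 = 1200
I = 1200 / 100 = $12

$12


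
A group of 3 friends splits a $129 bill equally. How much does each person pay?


Total bill: $129
Number of people: 3
Each pays: $129 / 3 = $43

$43


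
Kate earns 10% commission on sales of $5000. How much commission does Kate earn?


Convert rate to decimal:
10% = 0.1
Multiply by sales:
$5000 x 0.1 = $500

$500


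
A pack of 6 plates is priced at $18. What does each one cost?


Total cost: $18
Number of items: 6
Unit price: $18 / 6 = $3

$3


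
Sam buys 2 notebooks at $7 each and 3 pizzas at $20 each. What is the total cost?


Cost of notebooks:
2 x $7 = $14
Cost of pizzas:
3 x $20 = $60
Add both:
$14 + $60 = $74

$74


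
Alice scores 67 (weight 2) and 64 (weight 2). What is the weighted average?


Weighted sum:
2 x 67 + 2 x 64 = 262
Total weight:
2 + 2 = 4
Weighted average:
262 / 4 = 65.5

65.5


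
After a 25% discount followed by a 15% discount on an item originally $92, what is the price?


First discount:
25% of $92 = $23
Price after first discount:
$92 - $23 = $69
Second discount:
15% of $69 = $10.35
Final price:
$69 - $10.35 = $58.65

$58.65


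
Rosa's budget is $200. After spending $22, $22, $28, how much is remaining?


Add up expenses:
$22 + $22 + $28 = $72
Subtract from budget:
$200 - $72 = $128

$128


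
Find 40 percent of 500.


Convert percentage to decimal:
40% = 0.4
Multiply:
500 x 0.4 = 200

200


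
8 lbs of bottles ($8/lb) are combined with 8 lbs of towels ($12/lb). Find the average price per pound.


Cost of bottles:
8 x $8 = $64
Cost of towels:
8 x $12 = $96
Total cost: $64 + $96 = $160
Total weight: 16 lbs
Average: $160 / 16 = $10/lb

$10/lb


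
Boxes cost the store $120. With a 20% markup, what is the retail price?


Calculate the markup amount:
20% of $120 = $24
Add to cost:
$120 + $24 = $144

$144


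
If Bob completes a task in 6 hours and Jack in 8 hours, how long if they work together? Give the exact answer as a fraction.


Bob's rate: 1/6 of the job per hour
Jack's rate: 1/8 of the job per hour
Combined rate: 1/6 + 1/8 = 7/24 per hour
Time = 1 / (7/24) = 24/7 hours (≈ 3.43 hours)

24/7 hours


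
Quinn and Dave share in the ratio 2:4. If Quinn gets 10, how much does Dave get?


Find the multiplier:
10 / 2 = 5
Apply to Dave's share:
4 x 5 = 20

20


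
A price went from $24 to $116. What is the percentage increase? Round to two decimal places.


Find the absolute change:
|116 - 24| = 92
Divide by original and multiply by 100:
92 / 24 x 100 = 383.3333...% ≈ 383.33%

383.33%


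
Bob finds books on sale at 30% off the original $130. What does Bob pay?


Calculate the discount amount:
30% of $130 = $39
Subtract from original:
$130 - $39 = $91

$91


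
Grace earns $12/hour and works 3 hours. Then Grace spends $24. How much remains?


Calculate earnings:
3 x $12 = $36
Subtract spending:
$36 - $24 = $12

$12


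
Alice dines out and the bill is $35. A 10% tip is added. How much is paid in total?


Calculate the tip:
10% of $35 = $3.50
Add tip to meal cost:
$35 + $3.50 = $38.50

$38.50


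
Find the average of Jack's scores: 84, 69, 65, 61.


Add the scores:
84 + 69 + 65 + 61 = 279
Divide by the number of tests:
279 / 4 = 69.75

69.75


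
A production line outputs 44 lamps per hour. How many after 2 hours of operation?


Production rate: 44 lamps per hour
Time: 2 hours
Total: 44 x 2 = 88 lamps

88 lamps


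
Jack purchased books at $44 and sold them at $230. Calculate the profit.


Selling price = $230
Cost price = $44
Profit = selling price - cost price:
Profit = $230 - $44 = $186

$186


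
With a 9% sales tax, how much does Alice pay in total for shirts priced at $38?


Calculate the tax:
9% of $38 = $3.42
Add tax to price:
$38 + $3.42 = $41.42

$41.42


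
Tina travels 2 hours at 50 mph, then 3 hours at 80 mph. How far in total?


Leg 1 distance:
50 x 2 = 100 miles
Leg 2 distance:
80 x 3 = 240 miles
Total distance:
100 + 240 = 340 miles

340 miles


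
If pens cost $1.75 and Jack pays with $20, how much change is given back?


Start with the amount paid:
$20
Subtract the price:
$20 - $1.75 = $18.25

$18.25


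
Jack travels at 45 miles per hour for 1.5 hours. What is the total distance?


Use the formula: distance = speed x time
Speed = 45 mph, Time = 1.5 hours
45 x 1.5 = 67.5 miles

67.5 miles


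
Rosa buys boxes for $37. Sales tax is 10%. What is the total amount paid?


Calculate the tax:
10% of $37 = $3.70
Add tax to price:
$37 + $3.70 = $40.70

$40.70


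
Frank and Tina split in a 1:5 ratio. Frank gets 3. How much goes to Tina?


Find the multiplier:
3 / 1 = 3
Apply to Tina's share:
5 x 3 = 15

15


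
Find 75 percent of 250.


Convert percentage to decimal:
75% = 0.75
Multiply:
250 x 0.75 = 187.5

187.5


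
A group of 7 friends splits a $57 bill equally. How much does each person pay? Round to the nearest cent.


Total bill: $57
Number of people: 7
Each pays: $57 / 7 = $8.1428... ≈ $8.14

$8.14


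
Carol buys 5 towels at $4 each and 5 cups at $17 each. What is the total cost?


Cost of towels:
5 x $4 = $20
Cost of cups:
5 x $17 = $85
Add both:
$20 + $85 = $105

$105


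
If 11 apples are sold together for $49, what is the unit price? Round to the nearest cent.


Total cost: $49
Number of items: 11
Unit price: $49 / 11 = $4.4545... ≈ $4.45

$4.45


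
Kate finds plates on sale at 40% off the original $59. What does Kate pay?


Calculate the discount amount:
40% of $59 = $23.60
Subtract from original:
$59 - $23.60 = $35.40

$35.40


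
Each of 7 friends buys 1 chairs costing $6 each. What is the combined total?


Cost per person:
1 x $6 = $6
Group total:
7 x $6 = $42

$42


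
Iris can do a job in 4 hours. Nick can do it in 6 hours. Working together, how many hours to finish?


Iris's rate: 1/4 of the job per hour
Nick's rate: 1/6 of the job per hour
Combined rate: 1/4 + 1/6 = 5/12 per hour
Time = 1 / (5/12) = 12/5 = 2.4 hours

2.4 hours


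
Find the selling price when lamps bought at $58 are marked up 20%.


Calculate the markup amount:
20% of $58 = $11.60
Add to cost:
$58 + $11.60 = $69.60

$69.60


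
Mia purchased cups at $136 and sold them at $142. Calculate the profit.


Selling price = $142
Cost price = $136
Profit = selling price - cost price:
Profit = $142 - $136 = $6

$6


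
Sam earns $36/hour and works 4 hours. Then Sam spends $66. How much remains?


Calculate earnings:
4 x $36 = $144
Subtract spending:
$144 - $66 = $78

$78


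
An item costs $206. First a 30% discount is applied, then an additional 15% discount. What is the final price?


First discount:
30% of $206 = $61.80
Price after first discount:
$206 - $61.80 = $144.20
Second discount:
15% of $144.20 = $21.63
Final price:
$144.20 - $21.63 = $122.57

$122.57


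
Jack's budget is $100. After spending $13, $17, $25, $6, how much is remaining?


Add up expenses:
$13 + $17 + $25 + $6 = $61
Subtract from budget:
$100 - $61 = $39

$39


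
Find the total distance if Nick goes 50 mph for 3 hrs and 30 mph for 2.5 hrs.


Leg 1 distance:
50 x 3 = 150 miles
Leg 2 distance:
30 x 2.5 = 75 miles
Total distance:
150 + 75 = 225 miles

225 miles


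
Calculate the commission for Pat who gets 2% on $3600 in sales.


Convert rate to decimal:
2% = 0.02
Multiply by sales:
$3600 x 0.02 = $72

$72


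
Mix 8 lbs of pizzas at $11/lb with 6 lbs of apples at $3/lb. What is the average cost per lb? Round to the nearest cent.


Cost of pizzas:
8 x $11 = $88
Cost of apples:
6 x $3 = $18
Total cost: $88 + $18 = $106
Total weight: 14 lbs
Average: $106 / 14 = $7.5714... ≈ $7.57/lb

$7.57/lb


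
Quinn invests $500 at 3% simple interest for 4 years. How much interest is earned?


Use the formula I = P x R x T / 100
P x R x T = 500 x 3 x 4 = 6000
I = 6000 / 100 = $60

$60


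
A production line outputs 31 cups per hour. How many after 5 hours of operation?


Production rate: 31 cups per hour
Time: 5 hours
Total: 31 x 5 = 155 cups

155 cups


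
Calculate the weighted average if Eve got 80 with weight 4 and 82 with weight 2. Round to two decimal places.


Weighted sum:
4 x 80 + 2 x 82 = 484
Total weight:
4 + 2 = 6
Weighted average:
484 / 6 = 80.6666... ≈ 80.67

80.67


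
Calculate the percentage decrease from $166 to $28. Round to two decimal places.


Find the absolute change:
|28 - 166| = 138
Divide by original and multiply by 100:
138 / 166 x 100 = 83.1325...% ≈ 83.13%

83.13%


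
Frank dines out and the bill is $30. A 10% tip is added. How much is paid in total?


Calculate the tip:
10% of $30 = $3
Add tip to meal cost:
$30 + $3 = $33

$33


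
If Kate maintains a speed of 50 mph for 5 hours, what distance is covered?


Use the formula: distance = speed x time
Speed = 50 mph, Time = 5 hours
50 x 5 = 250 miles

250 miles


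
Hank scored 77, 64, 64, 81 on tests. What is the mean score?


Add the scores:
77 + 64 + 64 + 81 = 286
Divide by the number of tests:
286 / 4 = 71.5

71.5


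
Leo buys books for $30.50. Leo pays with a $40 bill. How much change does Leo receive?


Start with the amount paid:
$40
Subtract the price:
$40 - $30.50 = $9.50

$9.50


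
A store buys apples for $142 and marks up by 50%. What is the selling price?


Calculate the markup amount:
50% of $142 = $71
Add to cost:
$142 + $71 = $213

$213


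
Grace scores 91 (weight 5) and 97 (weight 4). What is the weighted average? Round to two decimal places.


Weighted sum:
5 x 91 + 4 x 97 = 843
Total weight:
5 + 4 = 9
Weighted average:
843 / 9 = 93.6666... ≈ 93.67

93.67


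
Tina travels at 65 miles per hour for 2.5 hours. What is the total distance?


Use the formula: distance = speed x time
Speed = 65 mph, Time = 2.5 hours
65 x 2.5 = 162.5 miles

162.5 miles


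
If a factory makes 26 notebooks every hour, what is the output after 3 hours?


Production rate: 26 notebooks per hour
Time: 3 hours
Total: 26 x 3 = 78 notebooks

78 notebooks


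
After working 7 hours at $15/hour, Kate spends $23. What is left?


Calculate earnings:
7 x $15 = $105
Subtract spending:
$105 - $23 = $82

$82


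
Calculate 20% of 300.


Convert percentage to decimal:
20% = 0.2
Multiply:
300 x 0.2 = 60

60


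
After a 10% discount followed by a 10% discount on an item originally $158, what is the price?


First discount:
10% of $158 = $15.80
Price after first discount:
$158 - $15.80 = $142.20
Second discount:
10% of $142.20 = $14.22
Final price:
$142.20 - $14.22 = $127.98

$127.98


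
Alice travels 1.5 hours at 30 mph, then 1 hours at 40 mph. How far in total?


Leg 1 distance:
30 x 1.5 = 45 miles
Leg 2 distance:
40 x 1 = 40 miles
Total distance:
45 + 40 = 85 miles

85 miles


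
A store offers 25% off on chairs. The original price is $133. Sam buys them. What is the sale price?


Calculate the discount amount:
25% of $133 = $33.25
Subtract from original:
$133 - $33.25 = $99.75

$99.75


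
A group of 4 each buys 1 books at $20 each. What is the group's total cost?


Cost per person:
1 x $20 = $20
Group total:
4 x $20 = $80

$80


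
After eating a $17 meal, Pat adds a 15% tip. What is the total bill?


Calculate the tip:
15% of $17 = $2.55
Add tip to meal cost:
$17 + $2.55 = $19.55

$19.55


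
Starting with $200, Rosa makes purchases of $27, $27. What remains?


Add up expenses:
$27 + $27 = $54
Subtract from budget:
$200 - $54 = $146

$146


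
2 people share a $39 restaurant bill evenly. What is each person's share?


Total bill: $39
Number of people: 2
Each pays: $39 / 2 = $19.50

$19.50


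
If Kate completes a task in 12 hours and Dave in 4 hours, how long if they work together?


Kate's rate: 1/12 of the job per hour
Dave's rate: 1/4 of the job per hour
Combined rate: 1/12 + 1/4 = 1/3 per hour
Time = 1 / (1/3) = 3 hours

3 hours


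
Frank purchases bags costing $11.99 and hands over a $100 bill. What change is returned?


Start with the amount paid:
$100
Subtract the price:
$100 - $11.99 = $88.01

$88.01


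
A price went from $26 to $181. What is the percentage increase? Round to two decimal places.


Find the absolute change:
|181 - 26| = 155
Divide by original and multiply by 100:
155 / 26 x 100 = 596.1538...% ≈ 596.15%

596.15%


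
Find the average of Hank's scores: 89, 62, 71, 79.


Add the scores:
89 + 62 + 71 + 79 = 301
Divide by the number of tests:
301 / 4 = 75.25

75.25


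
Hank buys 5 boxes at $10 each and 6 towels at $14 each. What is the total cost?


Cost of boxes:
5 x $10 = $50
Cost of towels:
6 x $14 = $84
Add both:
$50 + $84 = $134

$134


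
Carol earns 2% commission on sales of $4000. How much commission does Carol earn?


Convert rate to decimal:
2% = 0.02
Multiply by sales:
$4000 x 0.02 = $80

$80


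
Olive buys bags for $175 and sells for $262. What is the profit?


Selling price = $262
Cost price = $175
Profit = selling price - cost price:
Profit = $262 - $175 = $87

$87


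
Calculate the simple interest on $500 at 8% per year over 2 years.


Use the formula I = P x R x T / 100
P x R x T = 500 x 8 x 2 = 8000
I = 8000 / 100 = $80

$80


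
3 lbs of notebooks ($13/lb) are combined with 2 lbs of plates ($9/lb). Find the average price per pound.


Cost of notebooks:
3 x $13 = $39
Cost of plates:
2 x $9 = $18
Total cost: $39 + $18 = $57
Total weight: 5 lbs
Average: $57 / 5 = $11.40/lb

$11.40/lb


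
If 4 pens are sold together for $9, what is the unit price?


Total cost: $9
Number of items: 4
Unit price: $9 / 4 = $2.25

$2.25


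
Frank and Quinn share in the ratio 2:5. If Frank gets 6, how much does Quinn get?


Find the multiplier:
6 / 2 = 3
Apply to Quinn's share:
5 x 3 = 15

15


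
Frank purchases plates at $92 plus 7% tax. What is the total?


Calculate the tax:
7% of $92 = $6.44
Add tax to price:
$92 + $6.44 = $98.44

$98.44


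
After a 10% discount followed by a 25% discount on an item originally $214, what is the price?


First discount:
10% of $214 = $21.40
Price after first discount:
$214 - $21.40 = $192.60
Second discount:
25% of $192.60 = $48.15
Final price:
$192.60 - $48.15 = $144.45

$144.45


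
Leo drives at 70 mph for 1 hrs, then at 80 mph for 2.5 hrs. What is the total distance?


Leg 1 distance:
70 x 1 = 70 miles
Leg 2 distance:
80 x 2.5 = 200 miles
Total distance:
70 + 200 = 270 miles

270 miles


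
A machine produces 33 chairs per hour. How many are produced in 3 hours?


Production rate: 33 chairs per hour
Time: 3 hours
Total: 33 x 3 = 99 chairs

99 chairs


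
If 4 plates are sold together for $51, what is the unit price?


Total cost: $51
Number of items: 4
Unit price: $51 / 4 = $12.75

$12.75


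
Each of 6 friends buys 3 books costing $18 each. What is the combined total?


Cost per person:
3 x $18 = $54
Group total:
6 x $54 = $324

$324


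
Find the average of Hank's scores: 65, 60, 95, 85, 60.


Add the scores:
65 + 60 + 95 + 85 + 60 = 365
Divide by the number of tests:
365 / 5 = 73

73


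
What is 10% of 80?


Convert percentage to decimal:
10% = 0.1
Multiply:
80 x 0.1 = 8

8


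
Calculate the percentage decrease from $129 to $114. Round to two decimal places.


Find the absolute change:
|114 - 129| = 15
Divide by original and multiply by 100:
15 / 129 x 100 = 11.6279...% ≈ 11.63%

11.63%


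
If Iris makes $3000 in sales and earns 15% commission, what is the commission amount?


Convert rate to decimal:
15% = 0.15
Multiply by sales:
$3000 x 0.15 = $450

$450


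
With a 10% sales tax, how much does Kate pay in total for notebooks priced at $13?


Calculate the tax:
10% of $13 = $1.30
Add tax to price:
$13 + $1.30 = $14.30

$14.30


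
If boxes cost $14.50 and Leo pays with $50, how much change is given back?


Start with the amount paid:
$50
Subtract the price:
$50 - $14.50 = $35.50

$35.50


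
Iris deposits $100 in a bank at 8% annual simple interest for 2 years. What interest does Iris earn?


Use the formula I = P x R x T / 100
P x R x T = 100 x 8 x 2 = 1600
I = 1600 / 100 = $16

$16


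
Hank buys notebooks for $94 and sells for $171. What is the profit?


Selling price = $171
Cost price = $94
Profit = selling price - cost price:
Profit = $171 - $94 = $77

$77


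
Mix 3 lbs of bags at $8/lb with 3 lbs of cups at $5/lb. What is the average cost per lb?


Cost of bags:
3 x $8 = $24
Cost of cups:
3 x $5 = $15
Total cost: $24 + $15 = $39
Total weight: 6 lbs
Average: $39 / 6 = $6.50/lb

$6.50/lb


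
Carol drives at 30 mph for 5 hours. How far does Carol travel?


Use the formula: distance = speed x time
Speed = 30 mph, Time = 5 hours
30 x 5 = 150 miles

150 miles


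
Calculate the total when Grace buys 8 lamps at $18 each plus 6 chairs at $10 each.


Cost of lamps:
8 x $18 = $144
Cost of chairs:
6 x $10 = $60
Add both:
$144 + $60 = $204

$204


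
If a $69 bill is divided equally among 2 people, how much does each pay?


Total bill: $69
Number of people: 2
Each pays: $69 / 2 = $34.50

$34.50


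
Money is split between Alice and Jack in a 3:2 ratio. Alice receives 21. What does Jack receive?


Find the multiplier:
21 / 3 = 7
Apply to Jack's share:
2 x 7 = 14

14


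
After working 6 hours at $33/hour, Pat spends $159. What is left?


Calculate earnings:
6 x $33 = $198
Subtract spending:
$198 - $159 = $39

$39


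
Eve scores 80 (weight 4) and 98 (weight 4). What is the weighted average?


Weighted sum:
4 x 80 + 4 x 98 = 712
Total weight:
4 + 4 = 8
Weighted average:
712 / 8 = 89

89


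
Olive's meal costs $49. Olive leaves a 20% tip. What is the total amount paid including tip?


Calculate the tip:
20% of $49 = $9.80
Add tip to meal cost:
$49 + $9.80 = $58.80

$58.80


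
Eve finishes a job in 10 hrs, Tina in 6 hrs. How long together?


Eve's rate: 1/10 of the job per hour
Tina's rate: 1/6 of the job per hour
Combined rate: 1/10 + 1/6 = 4/15 per hour
Time = 1 / (4/15) = 15/4 = 3.75 hours

3.75 hours


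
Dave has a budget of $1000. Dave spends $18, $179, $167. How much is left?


Add up expenses:
$18 + $179 + $167 = $364
Subtract from budget:
$1000 - $364 = $636

$636
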